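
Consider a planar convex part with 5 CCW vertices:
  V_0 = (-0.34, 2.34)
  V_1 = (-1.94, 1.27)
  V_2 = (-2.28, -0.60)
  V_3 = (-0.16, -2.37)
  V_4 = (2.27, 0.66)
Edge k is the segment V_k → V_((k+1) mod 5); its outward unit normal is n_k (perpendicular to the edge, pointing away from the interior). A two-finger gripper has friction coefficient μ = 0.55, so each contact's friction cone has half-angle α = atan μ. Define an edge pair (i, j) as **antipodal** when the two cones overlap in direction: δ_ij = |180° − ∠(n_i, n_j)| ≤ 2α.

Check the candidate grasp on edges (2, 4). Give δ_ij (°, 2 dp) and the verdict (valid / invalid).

δ = 7.09°, valid

α = atan 0.55 = 28.81°;  2α = 57.62°
edge 2: e_2 = (+2.12, -1.77);  n_2 = (-0.6409, -0.7676)
edge 4: e_4 = (-2.61, +1.68);  n_4 = (+0.5412, +0.8409)
∠(n_2, n_4) = 172.91°
δ = |180° − 172.91°| = 7.09°
7.09° ≤ 2α = 57.62°  →  valid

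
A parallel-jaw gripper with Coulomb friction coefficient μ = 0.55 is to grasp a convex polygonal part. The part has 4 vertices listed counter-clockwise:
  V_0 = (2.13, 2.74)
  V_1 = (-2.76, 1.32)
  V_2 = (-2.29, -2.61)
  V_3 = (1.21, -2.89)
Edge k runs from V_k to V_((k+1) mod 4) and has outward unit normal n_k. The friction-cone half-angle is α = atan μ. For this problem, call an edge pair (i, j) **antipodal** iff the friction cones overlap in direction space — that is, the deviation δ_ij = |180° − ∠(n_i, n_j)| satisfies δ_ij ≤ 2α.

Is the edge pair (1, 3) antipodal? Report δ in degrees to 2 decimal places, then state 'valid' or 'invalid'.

α = atan 0.55 = 28.81°;  2α = 57.62°
edge 1: e_1 = (+0.47, -3.93);  n_1 = (-0.9929, -0.1187)
edge 3: e_3 = (+0.92, +5.63);  n_3 = (+0.9869, -0.1613)
∠(n_1, n_3) = 163.90°
δ = |180° − 163.90°| = 16.10°
16.10° ≤ 2α = 57.62°  →  valid

δ = 16.10°, valid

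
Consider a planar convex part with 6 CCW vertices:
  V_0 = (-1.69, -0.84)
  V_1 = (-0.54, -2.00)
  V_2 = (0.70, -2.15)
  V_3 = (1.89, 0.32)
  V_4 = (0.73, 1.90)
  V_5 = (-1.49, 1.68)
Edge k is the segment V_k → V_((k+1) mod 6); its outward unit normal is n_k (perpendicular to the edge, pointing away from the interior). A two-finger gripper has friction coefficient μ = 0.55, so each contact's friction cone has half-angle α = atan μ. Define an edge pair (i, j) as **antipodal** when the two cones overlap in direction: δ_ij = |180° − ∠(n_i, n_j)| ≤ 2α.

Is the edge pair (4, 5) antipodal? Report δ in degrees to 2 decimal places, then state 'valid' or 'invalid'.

δ = 100.20°, invalid

α = atan 0.55 = 28.81°;  2α = 57.62°
edge 4: e_4 = (-2.22, -0.22);  n_4 = (-0.0986, +0.9951)
edge 5: e_5 = (-0.20, -2.52);  n_5 = (-0.9969, +0.0791)
∠(n_4, n_5) = 79.80°
δ = |180° − 79.80°| = 100.20°
100.20° > 2α = 57.62°  →  invalid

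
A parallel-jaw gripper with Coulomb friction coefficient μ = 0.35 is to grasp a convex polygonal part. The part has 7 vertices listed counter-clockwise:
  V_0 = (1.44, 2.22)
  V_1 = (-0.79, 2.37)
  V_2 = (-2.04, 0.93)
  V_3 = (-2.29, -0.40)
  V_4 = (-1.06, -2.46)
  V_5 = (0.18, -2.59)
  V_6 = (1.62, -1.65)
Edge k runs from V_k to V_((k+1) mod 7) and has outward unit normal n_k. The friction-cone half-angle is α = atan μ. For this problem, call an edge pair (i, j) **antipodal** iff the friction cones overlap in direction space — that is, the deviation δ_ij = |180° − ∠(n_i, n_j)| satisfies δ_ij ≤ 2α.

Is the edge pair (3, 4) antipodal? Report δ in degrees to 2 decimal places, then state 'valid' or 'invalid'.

α = atan 0.35 = 19.29°;  2α = 38.58°
edge 3: e_3 = (+1.23, -2.06);  n_3 = (-0.8586, -0.5127)
edge 4: e_4 = (+1.24, -0.13);  n_4 = (-0.1043, -0.9945)
∠(n_3, n_4) = 53.17°
δ = |180° − 53.17°| = 126.83°
126.83° > 2α = 38.58°  →  invalid

δ = 126.83°, invalid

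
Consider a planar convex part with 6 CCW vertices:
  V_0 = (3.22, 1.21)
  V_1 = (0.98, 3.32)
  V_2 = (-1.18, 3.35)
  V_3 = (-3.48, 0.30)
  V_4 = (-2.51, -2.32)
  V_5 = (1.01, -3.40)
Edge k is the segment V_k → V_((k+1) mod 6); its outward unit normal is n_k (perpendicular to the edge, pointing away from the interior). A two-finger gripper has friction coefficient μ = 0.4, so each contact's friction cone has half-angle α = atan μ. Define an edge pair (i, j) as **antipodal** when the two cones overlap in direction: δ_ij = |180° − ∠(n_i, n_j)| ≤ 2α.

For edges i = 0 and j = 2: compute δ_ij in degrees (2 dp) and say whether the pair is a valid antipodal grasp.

α = atan 0.4 = 21.80°;  2α = 43.60°
edge 0: e_0 = (-2.24, +2.11);  n_0 = (+0.6857, +0.7279)
edge 2: e_2 = (-2.30, -3.05);  n_2 = (-0.7984, +0.6021)
∠(n_0, n_2) = 96.27°
δ = |180° − 96.27°| = 83.73°
83.73° > 2α = 43.60°  →  invalid

δ = 83.73°, invalid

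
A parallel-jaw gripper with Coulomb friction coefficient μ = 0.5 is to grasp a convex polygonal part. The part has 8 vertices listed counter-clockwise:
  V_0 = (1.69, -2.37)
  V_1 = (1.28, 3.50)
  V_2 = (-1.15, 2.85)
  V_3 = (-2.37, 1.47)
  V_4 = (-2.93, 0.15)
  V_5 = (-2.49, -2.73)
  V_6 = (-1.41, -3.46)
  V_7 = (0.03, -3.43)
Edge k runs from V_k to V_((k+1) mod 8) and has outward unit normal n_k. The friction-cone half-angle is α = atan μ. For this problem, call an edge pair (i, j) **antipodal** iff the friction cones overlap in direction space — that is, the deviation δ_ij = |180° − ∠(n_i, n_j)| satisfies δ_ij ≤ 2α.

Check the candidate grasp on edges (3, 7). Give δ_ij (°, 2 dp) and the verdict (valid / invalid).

δ = 34.45°, valid

α = atan 0.5 = 26.57°;  2α = 53.13°
edge 3: e_3 = (-0.56, -1.32);  n_3 = (-0.9206, +0.3905)
edge 7: e_7 = (+1.66, +1.06);  n_7 = (+0.5382, -0.8428)
∠(n_3, n_7) = 145.55°
δ = |180° − 145.55°| = 34.45°
34.45° ≤ 2α = 53.13°  →  valid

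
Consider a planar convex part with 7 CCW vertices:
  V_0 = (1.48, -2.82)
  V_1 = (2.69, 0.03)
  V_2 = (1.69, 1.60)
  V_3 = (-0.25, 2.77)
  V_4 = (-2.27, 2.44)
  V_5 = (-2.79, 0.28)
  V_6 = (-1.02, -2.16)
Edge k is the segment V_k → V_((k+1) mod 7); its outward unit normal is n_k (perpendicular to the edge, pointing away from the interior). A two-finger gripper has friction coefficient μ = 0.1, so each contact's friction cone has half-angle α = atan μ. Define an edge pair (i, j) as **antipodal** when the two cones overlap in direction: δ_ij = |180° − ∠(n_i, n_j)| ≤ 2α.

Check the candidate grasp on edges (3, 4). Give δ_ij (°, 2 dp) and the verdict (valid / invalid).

α = atan 0.1 = 5.71°;  2α = 11.42°
edge 3: e_3 = (-2.02, -0.33);  n_3 = (-0.1612, +0.9869)
edge 4: e_4 = (-0.52, -2.16);  n_4 = (-0.9722, +0.2341)
∠(n_3, n_4) = 67.19°
δ = |180° − 67.19°| = 112.81°
112.81° > 2α = 11.42°  →  invalid

δ = 112.81°, invalid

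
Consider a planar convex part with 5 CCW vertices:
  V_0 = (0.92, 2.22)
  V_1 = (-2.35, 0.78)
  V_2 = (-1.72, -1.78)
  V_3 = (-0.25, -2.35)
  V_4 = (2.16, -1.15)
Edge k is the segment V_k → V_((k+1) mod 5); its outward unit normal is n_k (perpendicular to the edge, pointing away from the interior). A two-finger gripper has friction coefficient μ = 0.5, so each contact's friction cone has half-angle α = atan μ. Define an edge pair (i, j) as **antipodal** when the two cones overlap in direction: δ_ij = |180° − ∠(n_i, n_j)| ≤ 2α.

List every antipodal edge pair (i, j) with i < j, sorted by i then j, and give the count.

α = atan 0.5 = 26.57°;  2α = 53.13°
n_0 = (-0.4030, +0.9152)
n_1 = (-0.9710, -0.2390)
n_2 = (-0.3615, -0.9324)
n_3 = (+0.4457, -0.8952)
n_4 = (+0.9385, +0.3453)
  (0,1): δ = 99.94°  ·
  (0,2): δ = 44.96°  ✓
  (0,3): δ = 2.70°  ✓
  (0,4): δ = 86.43°  ·
  (1,2): δ = 125.02°  ·
  (1,3): δ = 77.36°  ·
  (1,4): δ = 6.38°  ✓
  (2,3): δ = 132.34°  ·
  (2,4): δ = 48.60°  ✓
  (3,4): δ = 96.27°  ·
antipodal pairs: 4

count = 4; pairs: (0,2), (0,3), (1,4), (2,4)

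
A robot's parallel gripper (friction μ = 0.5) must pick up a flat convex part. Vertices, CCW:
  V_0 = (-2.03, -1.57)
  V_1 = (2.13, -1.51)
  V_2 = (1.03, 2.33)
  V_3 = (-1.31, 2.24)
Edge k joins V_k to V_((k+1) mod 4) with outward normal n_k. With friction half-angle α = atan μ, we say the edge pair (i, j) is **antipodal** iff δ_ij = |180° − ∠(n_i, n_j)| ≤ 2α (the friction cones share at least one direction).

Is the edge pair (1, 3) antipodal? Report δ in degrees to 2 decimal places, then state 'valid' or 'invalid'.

δ = 26.69°, valid

α = atan 0.5 = 26.57°;  2α = 53.13°
edge 1: e_1 = (-1.10, +3.84);  n_1 = (+0.9613, +0.2754)
edge 3: e_3 = (-0.72, -3.81);  n_3 = (-0.9826, +0.1857)
∠(n_1, n_3) = 153.31°
δ = |180° − 153.31°| = 26.69°
26.69° ≤ 2α = 53.13°  →  valid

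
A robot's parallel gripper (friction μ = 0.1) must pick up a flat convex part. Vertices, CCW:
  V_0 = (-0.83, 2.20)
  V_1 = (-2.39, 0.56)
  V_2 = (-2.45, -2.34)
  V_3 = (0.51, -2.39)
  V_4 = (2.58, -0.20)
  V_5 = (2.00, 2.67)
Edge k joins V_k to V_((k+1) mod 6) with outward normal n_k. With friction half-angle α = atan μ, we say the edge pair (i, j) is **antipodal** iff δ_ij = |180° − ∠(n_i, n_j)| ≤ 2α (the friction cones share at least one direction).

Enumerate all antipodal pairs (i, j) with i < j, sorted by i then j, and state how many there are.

α = atan 0.1 = 5.71°;  2α = 11.42°
n_0 = (-0.7246, +0.6892)
n_1 = (-0.9998, +0.0207)
n_2 = (-0.0169, -0.9999)
n_3 = (+0.7267, -0.6869)
n_4 = (+0.9802, +0.1981)
n_5 = (-0.1638, +0.9865)
  (0,1): δ = 137.62°  ·
  (0,2): δ = 47.40°  ·
  (0,3): δ = 0.18°  ✓
  (0,4): δ = 54.99°  ·
  (0,5): δ = 143.00°  ·
  (1,2): δ = 89.78°  ·
  (1,3): δ = 42.20°  ·
  (1,4): δ = 12.61°  ·
  (1,5): δ = 100.61°  ·
  (2,3): δ = 132.42°  ·
  (2,4): δ = 77.61°  ·
  (2,5): δ = 10.40°  ✓
  (3,4): δ = 125.19°  ·
  (3,5): δ = 37.18°  ·
  (4,5): δ = 92.00°  ·
antipodal pairs: 2

count = 2; pairs: (0,3), (2,5)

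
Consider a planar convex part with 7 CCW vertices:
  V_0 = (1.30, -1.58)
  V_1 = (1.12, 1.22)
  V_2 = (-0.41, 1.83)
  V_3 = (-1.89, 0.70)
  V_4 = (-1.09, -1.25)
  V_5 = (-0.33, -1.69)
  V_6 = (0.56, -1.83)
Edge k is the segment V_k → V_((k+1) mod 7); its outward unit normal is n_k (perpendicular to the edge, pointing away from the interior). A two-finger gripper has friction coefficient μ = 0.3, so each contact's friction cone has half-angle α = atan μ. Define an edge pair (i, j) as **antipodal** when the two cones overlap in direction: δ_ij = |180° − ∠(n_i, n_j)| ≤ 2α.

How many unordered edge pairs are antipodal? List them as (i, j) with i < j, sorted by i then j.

count = 4; pairs: (0,3), (1,4), (1,5), (2,6)

α = atan 0.3 = 16.70°;  2α = 33.40°
n_0 = (+0.9979, +0.0642)
n_1 = (+0.3703, +0.9289)
n_2 = (-0.6069, +0.7948)
n_3 = (-0.9252, -0.3796)
n_4 = (-0.5010, -0.8654)
n_5 = (-0.1554, -0.9879)
n_6 = (+0.3201, -0.9474)
  (0,1): δ = 115.42°  ·
  (0,2): δ = 56.32°  ·
  (0,3): δ = 18.63°  ✓
  (0,4): δ = 56.25°  ·
  (0,5): δ = 77.38°  ·
  (0,6): δ = 104.99°  ·
  (1,2): δ = 120.90°  ·
  (1,3): δ = 45.96°  ·
  (1,4): δ = 8.33°  ✓
  (1,5): δ = 12.80°  ✓
  (1,6): δ = 40.40°  ·
  (2,3): δ = 105.06°  ·
  (2,4): δ = 67.43°  ·
  (2,5): δ = 46.30°  ·
  (2,6): δ = 18.70°  ✓
  (3,4): δ = 142.37°  ·
  (3,5): δ = 121.25°  ·
  (3,6): δ = 93.64°  ·
  (4,5): δ = 158.87°  ·
  (4,6): δ = 131.26°  ·
  (5,6): δ = 152.39°  ·
antipodal pairs: 4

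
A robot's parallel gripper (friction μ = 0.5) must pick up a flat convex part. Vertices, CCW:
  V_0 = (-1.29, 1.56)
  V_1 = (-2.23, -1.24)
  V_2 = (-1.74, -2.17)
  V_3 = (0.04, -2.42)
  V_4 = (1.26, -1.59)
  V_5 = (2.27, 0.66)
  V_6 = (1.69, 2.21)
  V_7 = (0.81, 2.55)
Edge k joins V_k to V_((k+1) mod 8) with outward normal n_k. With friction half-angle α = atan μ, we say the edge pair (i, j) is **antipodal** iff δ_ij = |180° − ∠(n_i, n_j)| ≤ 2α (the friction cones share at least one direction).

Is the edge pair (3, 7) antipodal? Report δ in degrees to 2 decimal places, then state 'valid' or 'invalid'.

α = atan 0.5 = 26.57°;  2α = 53.13°
edge 3: e_3 = (+1.22, +0.83);  n_3 = (+0.5625, -0.8268)
edge 7: e_7 = (-2.10, -0.99);  n_7 = (-0.4264, +0.9045)
∠(n_3, n_7) = 171.01°
δ = |180° − 171.01°| = 8.99°
8.99° ≤ 2α = 53.13°  →  valid

δ = 8.99°, valid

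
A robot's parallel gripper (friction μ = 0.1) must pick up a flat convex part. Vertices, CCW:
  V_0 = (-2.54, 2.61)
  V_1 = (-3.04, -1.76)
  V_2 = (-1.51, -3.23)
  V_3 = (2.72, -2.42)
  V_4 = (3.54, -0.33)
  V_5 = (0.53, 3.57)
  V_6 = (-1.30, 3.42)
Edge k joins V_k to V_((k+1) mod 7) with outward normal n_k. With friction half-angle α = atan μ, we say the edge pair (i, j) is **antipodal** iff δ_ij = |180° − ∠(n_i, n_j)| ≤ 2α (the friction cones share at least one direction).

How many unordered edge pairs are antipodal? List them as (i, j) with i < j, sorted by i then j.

count = 2; pairs: (1,4), (2,5)

α = atan 0.1 = 5.71°;  2α = 11.42°
n_0 = (-0.9935, +0.1137)
n_1 = (-0.6928, -0.7211)
n_2 = (+0.1881, -0.9822)
n_3 = (+0.9309, -0.3652)
n_4 = (+0.7916, +0.6110)
n_5 = (-0.0817, +0.9967)
n_6 = (-0.5469, +0.8372)
  (0,1): δ = 127.33°  ·
  (0,2): δ = 72.63°  ·
  (0,3): δ = 14.90°  ·
  (0,4): δ = 44.19°  ·
  (0,5): δ = 101.21°  ·
  (0,6): δ = 129.68°  ·
  (1,2): δ = 125.31°  ·
  (1,3): δ = 67.57°  ·
  (1,4): δ = 8.48°  ✓
  (1,5): δ = 48.54°  ·
  (1,6): δ = 77.01°  ·
  (2,3): δ = 122.26°  ·
  (2,4): δ = 63.18°  ·
  (2,5): δ = 6.15°  ✓
  (2,6): δ = 22.31°  ·
  (3,4): δ = 120.92°  ·
  (3,5): δ = 63.89°  ·
  (3,6): δ = 35.42°  ·
  (4,5): δ = 122.97°  ·
  (4,6): δ = 94.51°  ·
  (5,6): δ = 151.53°  ·
antipodal pairs: 2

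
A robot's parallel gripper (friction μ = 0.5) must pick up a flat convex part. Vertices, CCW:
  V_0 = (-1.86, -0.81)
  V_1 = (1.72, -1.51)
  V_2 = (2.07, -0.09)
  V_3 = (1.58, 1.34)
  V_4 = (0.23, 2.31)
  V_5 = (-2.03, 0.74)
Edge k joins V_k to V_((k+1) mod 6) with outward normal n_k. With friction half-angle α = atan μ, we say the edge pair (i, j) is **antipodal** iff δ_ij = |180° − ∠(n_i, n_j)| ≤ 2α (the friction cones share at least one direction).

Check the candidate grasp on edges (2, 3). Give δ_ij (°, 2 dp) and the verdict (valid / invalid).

α = atan 0.5 = 26.57°;  2α = 53.13°
edge 2: e_2 = (-0.49, +1.43);  n_2 = (+0.9460, +0.3242)
edge 3: e_3 = (-1.35, +0.97);  n_3 = (+0.5835, +0.8121)
∠(n_2, n_3) = 35.39°
δ = |180° − 35.39°| = 144.61°
144.61° > 2α = 53.13°  →  invalid

δ = 144.61°, invalid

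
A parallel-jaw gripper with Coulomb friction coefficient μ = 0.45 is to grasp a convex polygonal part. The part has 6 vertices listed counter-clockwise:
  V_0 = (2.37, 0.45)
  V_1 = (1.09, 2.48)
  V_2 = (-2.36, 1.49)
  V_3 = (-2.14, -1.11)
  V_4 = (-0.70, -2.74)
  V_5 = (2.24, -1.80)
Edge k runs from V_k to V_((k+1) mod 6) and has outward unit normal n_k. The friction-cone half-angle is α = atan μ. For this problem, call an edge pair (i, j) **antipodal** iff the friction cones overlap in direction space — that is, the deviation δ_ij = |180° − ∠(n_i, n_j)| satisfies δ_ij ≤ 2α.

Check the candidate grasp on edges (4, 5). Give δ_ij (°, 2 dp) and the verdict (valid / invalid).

α = atan 0.45 = 24.23°;  2α = 48.46°
edge 4: e_4 = (+2.94, +0.94);  n_4 = (+0.3045, -0.9525)
edge 5: e_5 = (+0.13, +2.25);  n_5 = (+0.9983, -0.0577)
∠(n_4, n_5) = 68.96°
δ = |180° − 68.96°| = 111.04°
111.04° > 2α = 48.46°  →  invalid

δ = 111.04°, invalid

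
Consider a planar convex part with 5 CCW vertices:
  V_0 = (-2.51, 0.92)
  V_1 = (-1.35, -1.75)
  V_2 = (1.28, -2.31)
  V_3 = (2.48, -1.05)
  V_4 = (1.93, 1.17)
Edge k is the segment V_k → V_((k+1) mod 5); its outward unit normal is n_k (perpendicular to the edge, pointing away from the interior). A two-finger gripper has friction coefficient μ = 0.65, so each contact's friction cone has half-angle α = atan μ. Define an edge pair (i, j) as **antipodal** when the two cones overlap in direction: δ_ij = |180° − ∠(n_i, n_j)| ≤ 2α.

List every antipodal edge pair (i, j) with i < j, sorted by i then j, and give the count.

α = atan 0.65 = 33.02°;  2α = 66.05°
n_0 = (-0.9172, -0.3985)
n_1 = (-0.2083, -0.9781)
n_2 = (+0.7241, -0.6897)
n_3 = (+0.9707, +0.2405)
n_4 = (-0.0562, +0.9984)
  (0,1): δ = 125.50°  ·
  (0,2): δ = 67.09°  ·
  (0,3): δ = 9.57°  ✓
  (0,4): δ = 69.74°  ·
  (1,2): δ = 121.58°  ·
  (1,3): δ = 64.06°  ✓
  (1,4): δ = 15.24°  ✓
  (2,3): δ = 122.48°  ·
  (2,4): δ = 43.17°  ✓
  (3,4): δ = 100.69°  ·
antipodal pairs: 4

count = 4; pairs: (0,3), (1,3), (1,4), (2,4)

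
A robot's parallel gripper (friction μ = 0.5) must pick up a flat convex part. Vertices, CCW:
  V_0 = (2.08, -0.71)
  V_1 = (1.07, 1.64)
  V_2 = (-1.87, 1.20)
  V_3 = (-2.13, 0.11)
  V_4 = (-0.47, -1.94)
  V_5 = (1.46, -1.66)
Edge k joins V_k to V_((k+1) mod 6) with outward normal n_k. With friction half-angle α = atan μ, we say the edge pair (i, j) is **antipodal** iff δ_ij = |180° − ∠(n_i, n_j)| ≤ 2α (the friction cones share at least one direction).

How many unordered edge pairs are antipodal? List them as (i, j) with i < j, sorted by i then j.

count = 5; pairs: (0,2), (0,3), (1,4), (1,5), (2,5)

α = atan 0.5 = 26.57°;  2α = 53.13°
n_0 = (+0.9187, +0.3949)
n_1 = (-0.1480, +0.9890)
n_2 = (-0.9727, +0.2320)
n_3 = (-0.7772, -0.6293)
n_4 = (+0.1436, -0.9896)
n_5 = (+0.8374, -0.5465)
  (0,1): δ = 104.75°  ·
  (0,2): δ = 36.67°  ✓
  (0,3): δ = 15.74°  ✓
  (0,4): δ = 75.00°  ·
  (0,5): δ = 123.61°  ·
  (1,2): δ = 111.93°  ·
  (1,3): δ = 59.51°  ·
  (1,4): δ = 0.26°  ✓
  (1,5): δ = 48.36°  ✓
  (2,3): δ = 127.58°  ·
  (2,4): δ = 68.33°  ·
  (2,5): δ = 19.71°  ✓
  (3,4): δ = 120.74°  ·
  (3,5): δ = 72.13°  ·
  (4,5): δ = 131.38°  ·
antipodal pairs: 5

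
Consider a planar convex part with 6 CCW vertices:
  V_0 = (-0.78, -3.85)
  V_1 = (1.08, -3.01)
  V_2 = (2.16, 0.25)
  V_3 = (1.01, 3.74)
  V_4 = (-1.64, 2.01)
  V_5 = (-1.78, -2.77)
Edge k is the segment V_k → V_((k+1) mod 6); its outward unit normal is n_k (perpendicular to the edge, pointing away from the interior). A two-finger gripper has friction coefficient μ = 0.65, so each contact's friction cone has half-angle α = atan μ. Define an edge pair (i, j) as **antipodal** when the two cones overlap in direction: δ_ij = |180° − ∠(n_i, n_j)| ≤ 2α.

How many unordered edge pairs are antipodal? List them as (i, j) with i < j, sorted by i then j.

count = 7; pairs: (0,3), (0,4), (1,3), (1,4), (1,5), (2,4), (2,5)

α = atan 0.65 = 33.02°;  2α = 66.05°
n_0 = (+0.4116, -0.9114)
n_1 = (+0.9493, -0.3145)
n_2 = (+0.9498, +0.3130)
n_3 = (-0.5467, +0.8374)
n_4 = (-0.9996, +0.0293)
n_5 = (-0.7338, -0.6794)
  (0,1): δ = 132.63°  ·
  (0,2): δ = 96.07°  ·
  (0,3): δ = 8.83°  ✓
  (0,4): δ = 64.02°  ✓
  (0,5): δ = 108.49°  ·
  (1,2): δ = 143.43°  ·
  (1,3): δ = 38.53°  ✓
  (1,4): δ = 16.65°  ✓
  (1,5): δ = 61.13°  ✓
  (2,3): δ = 75.10°  ·
  (2,4): δ = 19.92°  ✓
  (2,5): δ = 24.56°  ✓
  (3,4): δ = 124.82°  ·
  (3,5): δ = 80.34°  ·
  (4,5): δ = 135.52°  ·
antipodal pairs: 7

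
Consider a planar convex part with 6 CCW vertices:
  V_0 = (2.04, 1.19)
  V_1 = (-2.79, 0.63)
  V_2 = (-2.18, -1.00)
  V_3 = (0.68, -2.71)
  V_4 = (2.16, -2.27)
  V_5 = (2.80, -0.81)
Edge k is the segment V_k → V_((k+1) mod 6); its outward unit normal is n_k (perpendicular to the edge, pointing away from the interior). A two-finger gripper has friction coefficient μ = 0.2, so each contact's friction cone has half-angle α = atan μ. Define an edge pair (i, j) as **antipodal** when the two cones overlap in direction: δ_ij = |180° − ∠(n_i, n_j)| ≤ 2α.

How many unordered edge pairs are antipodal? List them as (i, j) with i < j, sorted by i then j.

α = atan 0.2 = 11.31°;  2α = 22.62°
n_0 = (-0.1152, +0.9933)
n_1 = (-0.9366, -0.3505)
n_2 = (-0.5132, -0.8583)
n_3 = (+0.2850, -0.9585)
n_4 = (+0.9159, -0.4015)
n_5 = (+0.9348, +0.3552)
  (0,1): δ = 76.10°  ·
  (0,2): δ = 37.49°  ·
  (0,3): δ = 9.94°  ✓
  (0,4): δ = 59.72°  ·
  (0,5): δ = 104.19°  ·
  (1,2): δ = 141.39°  ·
  (1,3): δ = 93.96°  ·
  (1,4): δ = 44.19°  ·
  (1,5): δ = 0.29°  ✓
  (2,3): δ = 132.57°  ·
  (2,4): δ = 82.80°  ·
  (2,5): δ = 38.32°  ·
  (3,4): δ = 130.23°  ·
  (3,5): δ = 85.75°  ·
  (4,5): δ = 135.52°  ·
antipodal pairs: 2

count = 2; pairs: (0,3), (1,5)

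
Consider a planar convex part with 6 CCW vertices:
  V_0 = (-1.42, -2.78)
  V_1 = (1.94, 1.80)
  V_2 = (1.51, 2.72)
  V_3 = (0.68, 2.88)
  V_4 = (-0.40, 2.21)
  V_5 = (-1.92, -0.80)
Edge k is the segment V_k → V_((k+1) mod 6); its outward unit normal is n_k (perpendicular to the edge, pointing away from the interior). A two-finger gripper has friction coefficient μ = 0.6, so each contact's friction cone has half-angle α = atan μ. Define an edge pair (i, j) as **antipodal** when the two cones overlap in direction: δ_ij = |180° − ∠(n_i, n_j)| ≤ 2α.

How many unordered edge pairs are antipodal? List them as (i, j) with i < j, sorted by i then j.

α = atan 0.6 = 30.96°;  2α = 61.93°
n_0 = (+0.8063, -0.5915)
n_1 = (+0.9059, +0.4234)
n_2 = (+0.1893, +0.9819)
n_3 = (-0.5272, +0.8498)
n_4 = (-0.8926, +0.4508)
n_5 = (-0.9696, -0.2448)
  (0,1): δ = 118.68°  ·
  (0,2): δ = 64.65°  ·
  (0,3): δ = 21.92°  ✓
  (0,4): δ = 9.47°  ✓
  (0,5): δ = 50.44°  ✓
  (1,2): δ = 125.96°  ·
  (1,3): δ = 83.24°  ·
  (1,4): δ = 51.84°  ✓
  (1,5): δ = 10.88°  ✓
  (2,3): δ = 137.27°  ·
  (2,4): δ = 105.88°  ·
  (2,5): δ = 64.92°  ·
  (3,4): δ = 148.61°  ·
  (3,5): δ = 107.64°  ·
  (4,5): δ = 139.03°  ·
antipodal pairs: 5

count = 5; pairs: (0,3), (0,4), (0,5), (1,4), (1,5)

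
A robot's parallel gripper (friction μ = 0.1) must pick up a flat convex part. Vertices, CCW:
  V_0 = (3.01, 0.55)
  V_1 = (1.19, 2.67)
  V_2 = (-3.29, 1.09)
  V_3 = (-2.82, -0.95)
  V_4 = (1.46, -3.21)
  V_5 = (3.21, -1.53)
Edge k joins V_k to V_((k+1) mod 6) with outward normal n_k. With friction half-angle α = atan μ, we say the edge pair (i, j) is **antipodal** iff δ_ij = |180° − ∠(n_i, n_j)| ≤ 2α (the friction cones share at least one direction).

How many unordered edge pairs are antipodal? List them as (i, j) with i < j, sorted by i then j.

α = atan 0.1 = 5.71°;  2α = 11.42°
n_0 = (+0.7588, +0.6514)
n_1 = (-0.3326, +0.9431)
n_2 = (-0.9745, -0.2245)
n_3 = (-0.4669, -0.8843)
n_4 = (+0.6925, -0.7214)
n_5 = (+0.9954, +0.0957)
  (0,1): δ = 111.22°  ·
  (0,2): δ = 27.67°  ·
  (0,3): δ = 21.52°  ·
  (0,4): δ = 93.19°  ·
  (0,5): δ = 144.85°  ·
  (1,2): δ = 96.45°  ·
  (1,3): δ = 47.26°  ·
  (1,4): δ = 24.40°  ·
  (1,5): δ = 76.07°  ·
  (2,3): δ = 130.81°  ·
  (2,4): δ = 59.14°  ·
  (2,5): δ = 7.48°  ✓
  (3,4): δ = 108.33°  ·
  (3,5): δ = 56.67°  ·
  (4,5): δ = 128.34°  ·
antipodal pairs: 1

count = 1; pairs: (2,5)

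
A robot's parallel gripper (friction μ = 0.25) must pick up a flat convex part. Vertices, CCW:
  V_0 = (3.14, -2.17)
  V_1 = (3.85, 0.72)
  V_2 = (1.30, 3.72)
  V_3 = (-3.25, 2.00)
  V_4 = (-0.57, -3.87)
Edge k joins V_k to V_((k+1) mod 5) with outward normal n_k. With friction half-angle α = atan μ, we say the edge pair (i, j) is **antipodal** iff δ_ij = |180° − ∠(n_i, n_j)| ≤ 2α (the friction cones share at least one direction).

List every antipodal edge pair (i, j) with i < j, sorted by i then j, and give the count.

α = atan 0.25 = 14.04°;  2α = 28.07°
n_0 = (+0.9711, -0.2386)
n_1 = (+0.7619, +0.6476)
n_2 = (-0.3536, +0.9354)
n_3 = (-0.9097, -0.4153)
n_4 = (+0.4166, -0.9091)
  (0,1): δ = 125.83°  ·
  (0,2): δ = 55.49°  ·
  (0,3): δ = 38.34°  ·
  (0,4): δ = 128.42°  ·
  (1,2): δ = 109.66°  ·
  (1,3): δ = 15.83°  ✓
  (1,4): δ = 74.25°  ·
  (2,3): δ = 86.17°  ·
  (2,4): δ = 3.91°  ✓
  (3,4): δ = 89.92°  ·
antipodal pairs: 2

count = 2; pairs: (1,3), (2,4)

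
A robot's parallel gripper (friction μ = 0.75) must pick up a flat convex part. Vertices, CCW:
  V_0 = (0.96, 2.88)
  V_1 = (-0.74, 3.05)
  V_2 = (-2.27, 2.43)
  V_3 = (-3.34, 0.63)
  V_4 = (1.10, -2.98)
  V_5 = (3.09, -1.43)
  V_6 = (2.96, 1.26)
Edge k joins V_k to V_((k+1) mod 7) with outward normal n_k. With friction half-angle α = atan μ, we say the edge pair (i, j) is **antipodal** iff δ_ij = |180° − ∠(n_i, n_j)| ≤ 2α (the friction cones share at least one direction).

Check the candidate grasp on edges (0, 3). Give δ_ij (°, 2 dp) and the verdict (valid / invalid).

α = atan 0.75 = 36.87°;  2α = 73.74°
edge 0: e_0 = (-1.70, +0.17);  n_0 = (+0.0995, +0.9950)
edge 3: e_3 = (+4.44, -3.61);  n_3 = (-0.6309, -0.7759)
∠(n_0, n_3) = 146.60°
δ = |180° − 146.60°| = 33.40°
33.40° ≤ 2α = 73.74°  →  valid

δ = 33.40°, valid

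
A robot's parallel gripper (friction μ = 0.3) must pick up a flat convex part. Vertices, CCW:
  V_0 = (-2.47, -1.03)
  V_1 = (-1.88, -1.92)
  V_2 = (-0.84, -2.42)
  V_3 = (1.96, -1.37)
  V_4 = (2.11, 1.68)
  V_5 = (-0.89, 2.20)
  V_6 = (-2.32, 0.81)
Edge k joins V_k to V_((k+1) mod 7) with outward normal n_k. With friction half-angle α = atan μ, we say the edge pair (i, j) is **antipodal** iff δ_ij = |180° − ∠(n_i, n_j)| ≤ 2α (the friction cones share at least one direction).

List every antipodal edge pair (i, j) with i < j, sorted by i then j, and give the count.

count = 4; pairs: (1,4), (2,4), (2,5), (3,6)

α = atan 0.3 = 16.70°;  2α = 33.40°
n_0 = (-0.8335, -0.5525)
n_1 = (-0.4333, -0.9013)
n_2 = (+0.3511, -0.9363)
n_3 = (+0.9988, -0.0491)
n_4 = (+0.1708, +0.9853)
n_5 = (-0.6970, +0.7171)
n_6 = (-0.9967, +0.0813)
  (0,1): δ = 149.22°  ·
  (0,2): δ = 102.99°  ·
  (0,3): δ = 36.36°  ·
  (0,4): δ = 46.63°  ·
  (0,5): δ = 100.65°  ·
  (0,6): δ = 141.80°  ·
  (1,2): δ = 133.77°  ·
  (1,3): δ = 67.14°  ·
  (1,4): δ = 15.84°  ✓
  (1,5): δ = 69.86°  ·
  (1,6): δ = 111.02°  ·
  (2,3): δ = 113.37°  ·
  (2,4): δ = 30.39°  ✓
  (2,5): δ = 23.63°  ✓
  (2,6): δ = 64.78°  ·
  (3,4): δ = 97.02°  ·
  (3,5): δ = 43.00°  ·
  (3,6): δ = 1.84°  ✓
  (4,5): δ = 125.98°  ·
  (4,6): δ = 84.83°  ·
  (5,6): δ = 138.85°  ·
antipodal pairs: 4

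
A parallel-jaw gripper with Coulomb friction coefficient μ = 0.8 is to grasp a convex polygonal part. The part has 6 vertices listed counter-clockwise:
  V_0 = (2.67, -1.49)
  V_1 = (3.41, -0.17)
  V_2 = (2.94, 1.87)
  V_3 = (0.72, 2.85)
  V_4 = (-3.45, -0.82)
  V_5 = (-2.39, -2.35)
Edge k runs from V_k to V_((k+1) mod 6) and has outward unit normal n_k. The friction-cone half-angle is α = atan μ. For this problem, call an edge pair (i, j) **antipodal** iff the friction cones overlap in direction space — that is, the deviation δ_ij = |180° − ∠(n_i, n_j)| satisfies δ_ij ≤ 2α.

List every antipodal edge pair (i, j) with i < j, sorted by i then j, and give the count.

α = atan 0.8 = 38.66°;  2α = 77.32°
n_0 = (+0.8723, -0.4890)
n_1 = (+0.9745, +0.2245)
n_2 = (+0.4038, +0.9148)
n_3 = (-0.6607, +0.7507)
n_4 = (-0.8220, -0.5695)
n_5 = (+0.1676, -0.9859)
  (0,1): δ = 137.75°  ·
  (0,2): δ = 84.54°  ·
  (0,3): δ = 19.37°  ✓
  (0,4): δ = 63.99°  ✓
  (0,5): δ = 128.92°  ·
  (1,2): δ = 126.79°  ·
  (1,3): δ = 61.62°  ✓
  (1,4): δ = 21.74°  ✓
  (1,5): δ = 86.67°  ·
  (2,3): δ = 114.83°  ·
  (2,4): δ = 31.47°  ✓
  (2,5): δ = 33.46°  ✓
  (3,4): δ = 96.64°  ·
  (3,5): δ = 31.71°  ✓
  (4,5): δ = 115.07°  ·
antipodal pairs: 7

count = 7; pairs: (0,3), (0,4), (1,3), (1,4), (2,4), (2,5), (3,5)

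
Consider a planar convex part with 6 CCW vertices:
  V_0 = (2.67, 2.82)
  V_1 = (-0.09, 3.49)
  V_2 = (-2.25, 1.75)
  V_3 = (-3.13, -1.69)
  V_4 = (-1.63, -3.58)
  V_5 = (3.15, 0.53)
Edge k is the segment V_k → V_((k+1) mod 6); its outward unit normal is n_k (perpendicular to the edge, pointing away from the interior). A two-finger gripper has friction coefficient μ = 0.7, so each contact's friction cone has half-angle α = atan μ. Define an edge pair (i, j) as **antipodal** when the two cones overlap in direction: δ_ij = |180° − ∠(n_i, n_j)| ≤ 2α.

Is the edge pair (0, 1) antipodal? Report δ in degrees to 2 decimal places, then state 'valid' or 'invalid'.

α = atan 0.7 = 34.99°;  2α = 69.98°
edge 0: e_0 = (-2.76, +0.67);  n_0 = (+0.2359, +0.9718)
edge 1: e_1 = (-2.16, -1.74);  n_1 = (-0.6273, +0.7788)
∠(n_0, n_1) = 52.50°
δ = |180° − 52.50°| = 127.50°
127.50° > 2α = 69.98°  →  invalid

δ = 127.50°, invalid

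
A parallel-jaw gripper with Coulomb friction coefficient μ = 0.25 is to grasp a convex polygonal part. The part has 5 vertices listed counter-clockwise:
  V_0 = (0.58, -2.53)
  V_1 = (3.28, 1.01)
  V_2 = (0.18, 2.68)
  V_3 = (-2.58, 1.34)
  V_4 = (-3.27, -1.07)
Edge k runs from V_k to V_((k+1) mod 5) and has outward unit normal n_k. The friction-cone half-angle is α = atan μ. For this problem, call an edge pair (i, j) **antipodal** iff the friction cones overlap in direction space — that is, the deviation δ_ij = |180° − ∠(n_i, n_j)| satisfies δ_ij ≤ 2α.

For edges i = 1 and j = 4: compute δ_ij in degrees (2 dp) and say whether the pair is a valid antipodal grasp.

δ = 7.54°, valid

α = atan 0.25 = 14.04°;  2α = 28.07°
edge 1: e_1 = (-3.10, +1.67);  n_1 = (+0.4743, +0.8804)
edge 4: e_4 = (+3.85, -1.46);  n_4 = (-0.3546, -0.9350)
∠(n_1, n_4) = 172.46°
δ = |180° − 172.46°| = 7.54°
7.54° ≤ 2α = 28.07°  →  valid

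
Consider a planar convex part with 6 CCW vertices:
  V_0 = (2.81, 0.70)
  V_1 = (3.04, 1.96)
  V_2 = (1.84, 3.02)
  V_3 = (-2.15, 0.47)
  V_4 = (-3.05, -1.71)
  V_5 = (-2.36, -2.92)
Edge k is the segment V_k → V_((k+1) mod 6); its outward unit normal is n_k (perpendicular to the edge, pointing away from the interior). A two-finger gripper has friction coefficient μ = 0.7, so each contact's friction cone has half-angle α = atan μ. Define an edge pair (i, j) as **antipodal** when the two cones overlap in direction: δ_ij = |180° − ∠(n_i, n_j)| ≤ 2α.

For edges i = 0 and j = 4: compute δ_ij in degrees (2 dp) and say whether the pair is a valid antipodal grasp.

α = atan 0.7 = 34.99°;  2α = 69.98°
edge 0: e_0 = (+0.23, +1.26);  n_0 = (+0.9837, -0.1796)
edge 4: e_4 = (+0.69, -1.21);  n_4 = (-0.8687, -0.4954)
∠(n_0, n_4) = 139.96°
δ = |180° − 139.96°| = 40.04°
40.04° ≤ 2α = 69.98°  →  valid

δ = 40.04°, valid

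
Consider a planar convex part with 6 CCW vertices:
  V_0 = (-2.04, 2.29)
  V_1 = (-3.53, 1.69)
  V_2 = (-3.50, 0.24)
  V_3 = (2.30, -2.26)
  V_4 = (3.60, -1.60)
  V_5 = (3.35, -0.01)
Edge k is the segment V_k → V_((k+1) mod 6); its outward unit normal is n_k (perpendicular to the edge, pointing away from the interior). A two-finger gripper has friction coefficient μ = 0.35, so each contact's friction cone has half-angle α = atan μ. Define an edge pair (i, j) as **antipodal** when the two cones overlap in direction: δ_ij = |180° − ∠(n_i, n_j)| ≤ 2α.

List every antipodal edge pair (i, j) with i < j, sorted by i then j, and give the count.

α = atan 0.35 = 19.29°;  2α = 38.58°
n_0 = (-0.3735, +0.9276)
n_1 = (-0.9998, -0.0207)
n_2 = (-0.3958, -0.9183)
n_3 = (+0.4527, -0.8917)
n_4 = (+0.9879, +0.1553)
n_5 = (+0.3925, +0.9198)
  (0,1): δ = 110.75°  ·
  (0,2): δ = 45.25°  ·
  (0,3): δ = 4.98°  ✓
  (0,4): δ = 77.00°  ·
  (0,5): δ = 134.96°  ·
  (1,2): δ = 114.50°  ·
  (1,3): δ = 64.27°  ·
  (1,4): δ = 7.75°  ✓
  (1,5): δ = 65.71°  ·
  (2,3): δ = 129.77°  ·
  (2,4): δ = 57.75°  ·
  (2,5): δ = 0.21°  ✓
  (3,4): δ = 107.98°  ·
  (3,5): δ = 50.03°  ·
  (4,5): δ = 122.04°  ·
antipodal pairs: 3

count = 3; pairs: (0,3), (1,4), (2,5)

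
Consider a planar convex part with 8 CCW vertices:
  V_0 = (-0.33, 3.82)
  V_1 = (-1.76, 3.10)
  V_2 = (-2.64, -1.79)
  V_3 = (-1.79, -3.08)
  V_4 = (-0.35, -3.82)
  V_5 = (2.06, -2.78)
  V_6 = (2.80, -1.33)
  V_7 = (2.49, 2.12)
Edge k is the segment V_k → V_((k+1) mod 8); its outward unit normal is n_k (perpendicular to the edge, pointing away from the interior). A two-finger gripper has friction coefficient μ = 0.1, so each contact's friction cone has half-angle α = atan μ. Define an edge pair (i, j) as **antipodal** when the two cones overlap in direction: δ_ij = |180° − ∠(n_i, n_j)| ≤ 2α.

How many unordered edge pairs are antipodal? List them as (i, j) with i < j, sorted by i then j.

count = 2; pairs: (0,4), (3,7)

α = atan 0.1 = 5.71°;  2α = 11.42°
n_0 = (-0.4497, +0.8932)
n_1 = (-0.9842, +0.1771)
n_2 = (-0.8350, -0.5502)
n_3 = (-0.4571, -0.8894)
n_4 = (+0.3962, -0.9182)
n_5 = (+0.8907, -0.4546)
n_6 = (+0.9960, +0.0895)
n_7 = (+0.5163, +0.8564)
  (0,1): δ = 126.93°  ·
  (0,2): δ = 83.34°  ·
  (0,3): δ = 53.92°  ·
  (0,4): δ = 3.38°  ✓
  (0,5): δ = 36.24°  ·
  (0,6): δ = 68.41°  ·
  (0,7): δ = 122.19°  ·
  (1,2): δ = 136.42°  ·
  (1,3): δ = 107.00°  ·
  (1,4): δ = 56.46°  ·
  (1,5): δ = 16.84°  ·
  (1,6): δ = 15.34°  ·
  (1,7): δ = 69.12°  ·
  (2,3): δ = 150.58°  ·
  (2,4): δ = 100.04°  ·
  (2,5): δ = 60.42°  ·
  (2,6): δ = 28.25°  ·
  (2,7): δ = 25.54°  ·
  (3,4): δ = 129.46°  ·
  (3,5): δ = 89.84°  ·
  (3,6): δ = 57.67°  ·
  (3,7): δ = 3.88°  ✓
  (4,5): δ = 140.38°  ·
  (4,6): δ = 108.21°  ·
  (4,7): δ = 54.43°  ·
  (5,6): δ = 147.83°  ·
  (5,7): δ = 94.05°  ·
  (6,7): δ = 126.22°  ·
antipodal pairs: 2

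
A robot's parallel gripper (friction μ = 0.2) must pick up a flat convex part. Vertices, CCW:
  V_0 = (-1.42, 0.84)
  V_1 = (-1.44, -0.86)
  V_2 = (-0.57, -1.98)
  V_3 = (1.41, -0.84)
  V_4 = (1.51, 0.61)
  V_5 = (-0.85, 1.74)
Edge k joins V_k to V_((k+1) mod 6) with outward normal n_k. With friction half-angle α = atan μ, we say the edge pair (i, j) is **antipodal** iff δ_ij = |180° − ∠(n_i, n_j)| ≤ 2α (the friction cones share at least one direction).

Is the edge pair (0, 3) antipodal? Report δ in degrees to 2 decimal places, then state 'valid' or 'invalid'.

α = atan 0.2 = 11.31°;  2α = 22.62°
edge 0: e_0 = (-0.02, -1.70);  n_0 = (-0.9999, +0.0118)
edge 3: e_3 = (+0.10, +1.45);  n_3 = (+0.9976, -0.0688)
∠(n_0, n_3) = 176.73°
δ = |180° − 176.73°| = 3.27°
3.27° ≤ 2α = 22.62°  →  valid

δ = 3.27°, valid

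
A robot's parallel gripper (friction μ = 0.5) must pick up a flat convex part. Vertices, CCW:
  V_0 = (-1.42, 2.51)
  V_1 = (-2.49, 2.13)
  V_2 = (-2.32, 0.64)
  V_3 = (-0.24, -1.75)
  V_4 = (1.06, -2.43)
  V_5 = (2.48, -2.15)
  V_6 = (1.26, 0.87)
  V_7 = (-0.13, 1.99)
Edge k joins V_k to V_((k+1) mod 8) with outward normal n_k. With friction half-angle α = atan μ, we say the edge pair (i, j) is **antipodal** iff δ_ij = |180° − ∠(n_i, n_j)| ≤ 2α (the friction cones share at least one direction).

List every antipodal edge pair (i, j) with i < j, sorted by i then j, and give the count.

count = 12; pairs: (0,3), (0,4), (1,5), (1,6), (2,5), (2,6), (2,7), (3,5), (3,6), (3,7), (4,6), (4,7)

α = atan 0.5 = 26.57°;  2α = 53.13°
n_0 = (-0.3347, +0.9423)
n_1 = (-0.9936, -0.1134)
n_2 = (-0.7543, -0.6565)
n_3 = (-0.4635, -0.8861)
n_4 = (+0.1935, -0.9811)
n_5 = (+0.9272, +0.3746)
n_6 = (+0.6274, +0.7787)
n_7 = (+0.3739, +0.9275)
  (0,1): δ = 103.04°  ·
  (0,2): δ = 68.52°  ·
  (0,3): δ = 47.17°  ✓
  (0,4): δ = 8.40°  ✓
  (0,5): δ = 92.45°  ·
  (0,6): δ = 121.59°  ·
  (0,7): δ = 138.49°  ·
  (1,2): δ = 145.48°  ·
  (1,3): δ = 124.12°  ·
  (1,4): δ = 85.35°  ·
  (1,5): δ = 15.49°  ✓
  (1,6): δ = 44.63°  ✓
  (1,7): δ = 61.54°  ·
  (2,3): δ = 158.65°  ·
  (2,4): δ = 119.88°  ·
  (2,5): δ = 19.04°  ✓
  (2,6): δ = 10.11°  ✓
  (2,7): δ = 27.01°  ✓
  (3,4): δ = 141.23°  ·
  (3,5): δ = 40.39°  ✓
  (3,6): δ = 11.25°  ✓
  (3,7): δ = 5.66°  ✓
  (4,5): δ = 79.16°  ·
  (4,6): δ = 50.01°  ✓
  (4,7): δ = 33.11°  ✓
  (5,6): δ = 150.86°  ·
  (5,7): δ = 133.95°  ·
  (6,7): δ = 163.09°  ·
antipodal pairs: 12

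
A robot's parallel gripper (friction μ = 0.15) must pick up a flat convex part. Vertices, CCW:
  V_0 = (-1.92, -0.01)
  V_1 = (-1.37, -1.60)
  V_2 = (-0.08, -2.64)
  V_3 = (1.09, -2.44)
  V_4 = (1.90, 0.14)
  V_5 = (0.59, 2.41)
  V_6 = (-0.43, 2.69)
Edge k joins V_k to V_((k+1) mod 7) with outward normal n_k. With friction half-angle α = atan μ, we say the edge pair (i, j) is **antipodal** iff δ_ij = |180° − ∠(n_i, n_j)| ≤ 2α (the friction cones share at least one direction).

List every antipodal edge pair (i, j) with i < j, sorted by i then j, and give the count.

α = atan 0.15 = 8.53°;  2α = 17.06°
n_0 = (-0.9451, -0.3269)
n_1 = (-0.6276, -0.7785)
n_2 = (+0.1685, -0.9857)
n_3 = (+0.9541, -0.2995)
n_4 = (+0.8661, +0.4998)
n_5 = (+0.2647, +0.9643)
n_6 = (-0.8755, +0.4832)
  (0,1): δ = 147.96°  ·
  (0,2): δ = 99.38°  ·
  (0,3): δ = 36.51°  ·
  (0,4): δ = 10.91°  ✓
  (0,5): δ = 55.57°  ·
  (0,6): δ = 132.03°  ·
  (1,2): δ = 131.42°  ·
  (1,3): δ = 68.55°  ·
  (1,4): δ = 21.14°  ·
  (1,5): δ = 23.53°  ·
  (1,6): δ = 99.98°  ·
  (2,3): δ = 117.13°  ·
  (2,4): δ = 69.71°  ·
  (2,5): δ = 25.05°  ·
  (2,6): δ = 51.41°  ·
  (3,4): δ = 132.58°  ·
  (3,5): δ = 87.92°  ·
  (3,6): δ = 11.46°  ✓
  (4,5): δ = 135.34°  ·
  (4,6): δ = 58.88°  ·
  (5,6): δ = 103.54°  ·
antipodal pairs: 2

count = 2; pairs: (0,4), (3,6)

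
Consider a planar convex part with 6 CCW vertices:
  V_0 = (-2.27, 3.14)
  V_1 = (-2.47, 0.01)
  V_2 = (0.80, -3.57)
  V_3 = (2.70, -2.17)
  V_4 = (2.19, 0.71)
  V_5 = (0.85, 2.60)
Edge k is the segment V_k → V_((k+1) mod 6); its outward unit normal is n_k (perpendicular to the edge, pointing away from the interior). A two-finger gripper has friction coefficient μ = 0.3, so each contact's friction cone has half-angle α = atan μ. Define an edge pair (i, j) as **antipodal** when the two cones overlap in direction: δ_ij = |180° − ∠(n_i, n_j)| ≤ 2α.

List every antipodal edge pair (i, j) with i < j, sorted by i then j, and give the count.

count = 3; pairs: (0,3), (1,3), (1,4)

α = atan 0.3 = 16.70°;  2α = 33.40°
n_0 = (-0.9980, +0.0638)
n_1 = (-0.7384, -0.6744)
n_2 = (+0.5932, -0.8051)
n_3 = (+0.9847, +0.1744)
n_4 = (+0.8158, +0.5784)
n_5 = (+0.1705, +0.9854)
  (0,1): δ = 133.94°  ·
  (0,2): δ = 49.96°  ·
  (0,3): δ = 13.70°  ✓
  (0,4): δ = 38.99°  ·
  (0,5): δ = 83.84°  ·
  (1,2): δ = 96.02°  ·
  (1,3): δ = 32.37°  ✓
  (1,4): δ = 7.07°  ✓
  (1,5): δ = 37.77°  ·
  (2,3): δ = 116.34°  ·
  (2,4): δ = 91.05°  ·
  (2,5): δ = 46.20°  ·
  (3,4): δ = 154.71°  ·
  (3,5): δ = 109.86°  ·
  (4,5): δ = 135.16°  ·
antipodal pairs: 3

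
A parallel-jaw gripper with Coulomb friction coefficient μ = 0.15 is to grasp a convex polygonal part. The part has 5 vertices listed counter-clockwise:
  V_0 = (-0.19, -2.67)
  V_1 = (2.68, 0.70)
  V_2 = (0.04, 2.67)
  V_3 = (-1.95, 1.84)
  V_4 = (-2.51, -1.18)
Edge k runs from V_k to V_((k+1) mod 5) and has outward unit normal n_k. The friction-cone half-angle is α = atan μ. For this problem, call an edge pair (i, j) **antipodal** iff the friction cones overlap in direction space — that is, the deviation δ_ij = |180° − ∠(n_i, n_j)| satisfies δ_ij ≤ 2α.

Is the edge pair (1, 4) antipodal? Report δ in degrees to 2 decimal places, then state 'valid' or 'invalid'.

α = atan 0.15 = 8.53°;  2α = 17.06°
edge 1: e_1 = (-2.64, +1.97);  n_1 = (+0.5981, +0.8015)
edge 4: e_4 = (+2.32, -1.49);  n_4 = (-0.5404, -0.8414)
∠(n_1, n_4) = 175.98°
δ = |180° − 175.98°| = 4.02°
4.02° ≤ 2α = 17.06°  →  valid

δ = 4.02°, valid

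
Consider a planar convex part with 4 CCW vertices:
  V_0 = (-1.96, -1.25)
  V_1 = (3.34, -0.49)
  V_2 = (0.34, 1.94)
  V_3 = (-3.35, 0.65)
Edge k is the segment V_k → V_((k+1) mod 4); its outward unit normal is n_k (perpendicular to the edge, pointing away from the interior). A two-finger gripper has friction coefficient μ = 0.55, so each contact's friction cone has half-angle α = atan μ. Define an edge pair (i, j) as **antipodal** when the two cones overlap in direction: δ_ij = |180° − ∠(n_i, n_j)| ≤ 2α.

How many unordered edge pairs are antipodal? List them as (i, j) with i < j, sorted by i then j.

α = atan 0.55 = 28.81°;  2α = 57.62°
n_0 = (+0.1419, -0.9899)
n_1 = (+0.6294, +0.7771)
n_2 = (-0.3300, +0.9440)
n_3 = (-0.8071, -0.5904)
  (0,1): δ = 47.17°  ✓
  (0,2): δ = 11.11°  ✓
  (0,3): δ = 118.03°  ·
  (1,2): δ = 121.72°  ·
  (1,3): δ = 14.80°  ✓
  (2,3): δ = 73.08°  ·
antipodal pairs: 3

count = 3; pairs: (0,1), (0,2), (1,3)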